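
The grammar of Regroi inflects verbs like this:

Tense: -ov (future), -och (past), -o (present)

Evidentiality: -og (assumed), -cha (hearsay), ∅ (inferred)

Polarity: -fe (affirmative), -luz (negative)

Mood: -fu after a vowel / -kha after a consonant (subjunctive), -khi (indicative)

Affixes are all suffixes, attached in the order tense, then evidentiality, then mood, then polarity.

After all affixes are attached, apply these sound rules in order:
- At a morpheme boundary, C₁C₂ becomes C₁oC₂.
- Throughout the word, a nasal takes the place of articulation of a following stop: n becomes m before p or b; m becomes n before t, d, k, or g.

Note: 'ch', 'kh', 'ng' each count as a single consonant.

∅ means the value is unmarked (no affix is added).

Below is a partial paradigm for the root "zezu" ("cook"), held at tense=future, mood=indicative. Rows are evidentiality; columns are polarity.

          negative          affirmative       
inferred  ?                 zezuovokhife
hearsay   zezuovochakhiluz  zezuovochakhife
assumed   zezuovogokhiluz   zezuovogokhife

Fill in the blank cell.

Attach tense future -ov → zezuov.
evidentiality = inferred: zero marking, form stays zezuov.
Attach mood indicative -khi → zezuovkhi.
Attach polarity negative -luz → zezuovkhiluz.
Apply epenthesis: zezuovkhiluz → zezuovokhiluz.
Nasal assimilation: no change.

zezuovokhiluz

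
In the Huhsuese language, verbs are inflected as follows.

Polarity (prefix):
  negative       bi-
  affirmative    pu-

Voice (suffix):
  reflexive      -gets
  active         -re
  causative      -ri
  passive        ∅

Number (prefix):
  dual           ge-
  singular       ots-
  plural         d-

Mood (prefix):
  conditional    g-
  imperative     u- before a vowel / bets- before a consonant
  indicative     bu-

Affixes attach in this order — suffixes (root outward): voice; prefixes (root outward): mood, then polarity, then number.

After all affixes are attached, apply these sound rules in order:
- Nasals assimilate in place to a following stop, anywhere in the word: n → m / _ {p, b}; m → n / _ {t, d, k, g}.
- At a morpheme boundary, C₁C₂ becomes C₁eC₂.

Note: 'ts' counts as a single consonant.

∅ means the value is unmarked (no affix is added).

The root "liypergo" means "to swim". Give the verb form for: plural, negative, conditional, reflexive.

Attach mood conditional g- → gliypergo.
Attach voice reflexive -gets → gliypergogets.
Attach polarity negative bi- → bigliypergogets.
Attach number plural d- → dbigliypergogets.
Nasal assimilation: no change.
Apply epenthesis: dbigliypergogets → debigeliypergogets.

debigeliypergogets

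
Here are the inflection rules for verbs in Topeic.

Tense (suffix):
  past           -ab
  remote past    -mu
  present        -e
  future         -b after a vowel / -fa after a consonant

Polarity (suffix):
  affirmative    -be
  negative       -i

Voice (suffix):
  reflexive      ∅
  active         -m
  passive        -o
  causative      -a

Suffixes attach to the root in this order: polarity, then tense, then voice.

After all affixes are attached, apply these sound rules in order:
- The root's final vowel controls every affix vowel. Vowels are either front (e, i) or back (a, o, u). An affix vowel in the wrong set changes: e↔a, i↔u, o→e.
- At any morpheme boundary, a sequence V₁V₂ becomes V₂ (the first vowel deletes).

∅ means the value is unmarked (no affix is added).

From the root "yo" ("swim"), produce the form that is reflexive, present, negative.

ya

Attach polarity negative -i → yoi.
Attach tense present -e → yoie.
voice = reflexive: zero marking, form stays yoie.
Apply vowel harmony: yoie → youa.
Apply vowel deletion: youa → ya.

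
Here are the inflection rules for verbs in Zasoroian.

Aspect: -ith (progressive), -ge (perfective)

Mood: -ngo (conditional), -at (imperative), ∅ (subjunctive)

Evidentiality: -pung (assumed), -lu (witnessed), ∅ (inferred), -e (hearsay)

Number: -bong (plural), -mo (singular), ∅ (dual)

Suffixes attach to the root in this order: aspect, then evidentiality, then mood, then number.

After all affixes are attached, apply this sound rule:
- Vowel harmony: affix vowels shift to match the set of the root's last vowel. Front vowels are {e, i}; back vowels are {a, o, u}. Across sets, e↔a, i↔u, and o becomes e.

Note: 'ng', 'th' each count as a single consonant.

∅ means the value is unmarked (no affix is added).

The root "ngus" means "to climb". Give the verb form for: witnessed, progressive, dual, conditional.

ngusuthlungo

Attach aspect progressive -ith → ngusith.
Attach evidentiality witnessed -lu → ngusithlu.
Attach mood conditional -ngo → ngusithlungo.
number = dual: zero marking, form stays ngusithlungo.
Apply vowel harmony: ngusithlungo → ngusuthlungo.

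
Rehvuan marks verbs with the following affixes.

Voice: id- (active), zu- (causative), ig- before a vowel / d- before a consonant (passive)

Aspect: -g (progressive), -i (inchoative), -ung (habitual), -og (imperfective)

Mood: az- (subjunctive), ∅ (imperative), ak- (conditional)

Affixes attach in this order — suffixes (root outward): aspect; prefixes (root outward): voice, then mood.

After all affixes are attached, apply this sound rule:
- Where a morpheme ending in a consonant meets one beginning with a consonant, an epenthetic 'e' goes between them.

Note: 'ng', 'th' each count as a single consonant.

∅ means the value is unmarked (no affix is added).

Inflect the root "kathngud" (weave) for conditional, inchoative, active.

Attach aspect inchoative -i → kathngudi.
Attach voice active id- → idkathngudi.
Attach mood conditional ak- → akidkathngudi.
Apply epenthesis: akidkathngudi → akidekathngudi.

akidekathngudi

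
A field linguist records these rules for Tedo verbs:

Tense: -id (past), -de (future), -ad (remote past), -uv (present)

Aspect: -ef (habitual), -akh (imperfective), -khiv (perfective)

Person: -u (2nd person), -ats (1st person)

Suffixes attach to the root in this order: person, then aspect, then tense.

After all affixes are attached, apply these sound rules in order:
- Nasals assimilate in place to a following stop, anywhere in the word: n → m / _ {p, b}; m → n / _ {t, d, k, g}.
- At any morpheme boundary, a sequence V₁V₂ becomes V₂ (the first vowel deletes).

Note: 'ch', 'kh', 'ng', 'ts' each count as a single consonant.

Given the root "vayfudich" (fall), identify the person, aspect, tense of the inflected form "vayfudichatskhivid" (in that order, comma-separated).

Segment: vayfudich-ats-khiv-id.
person: -ats → 1st person.
aspect: -khiv → perfective.
tense: -id → past.

1st person, perfective, past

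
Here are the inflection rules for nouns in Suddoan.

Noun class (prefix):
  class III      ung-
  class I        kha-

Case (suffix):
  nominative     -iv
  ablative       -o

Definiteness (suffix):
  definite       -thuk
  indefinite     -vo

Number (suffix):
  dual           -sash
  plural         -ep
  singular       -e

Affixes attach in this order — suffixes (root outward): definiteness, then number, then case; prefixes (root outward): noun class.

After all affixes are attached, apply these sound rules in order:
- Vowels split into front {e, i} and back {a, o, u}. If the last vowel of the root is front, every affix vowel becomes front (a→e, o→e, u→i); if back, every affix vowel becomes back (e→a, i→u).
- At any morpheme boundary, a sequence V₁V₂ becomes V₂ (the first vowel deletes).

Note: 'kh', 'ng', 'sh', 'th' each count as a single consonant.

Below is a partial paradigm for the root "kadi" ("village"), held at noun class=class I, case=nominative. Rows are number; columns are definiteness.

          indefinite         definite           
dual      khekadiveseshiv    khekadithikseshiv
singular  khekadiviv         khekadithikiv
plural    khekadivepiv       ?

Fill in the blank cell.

Attach noun class class I kha- → khakadi.
Attach definiteness definite -thuk → khakadithuk.
Attach number plural -ep → khakadithukep.
Attach case nominative -iv → khakadithukepiv.
Apply vowel harmony: khakadithukepiv → khekadithikepiv.
Vowel deletion: no change.

khekadithikepiv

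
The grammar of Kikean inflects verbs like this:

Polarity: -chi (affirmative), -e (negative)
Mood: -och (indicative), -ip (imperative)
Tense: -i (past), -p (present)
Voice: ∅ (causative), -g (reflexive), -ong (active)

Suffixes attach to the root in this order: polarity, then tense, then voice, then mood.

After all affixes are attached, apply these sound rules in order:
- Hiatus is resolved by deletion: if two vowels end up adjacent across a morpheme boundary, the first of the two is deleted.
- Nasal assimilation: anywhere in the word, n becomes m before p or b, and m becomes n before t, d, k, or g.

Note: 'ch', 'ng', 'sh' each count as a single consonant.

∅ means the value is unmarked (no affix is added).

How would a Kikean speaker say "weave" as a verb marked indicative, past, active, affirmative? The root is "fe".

fechongoch

Attach polarity affirmative -chi → fechi.
Attach tense past -i → fechii.
Attach voice active -ong → fechiiong.
Attach mood indicative -och → fechiiongoch.
Apply vowel deletion: fechiiongoch → fechongoch.
Nasal assimilation: no change.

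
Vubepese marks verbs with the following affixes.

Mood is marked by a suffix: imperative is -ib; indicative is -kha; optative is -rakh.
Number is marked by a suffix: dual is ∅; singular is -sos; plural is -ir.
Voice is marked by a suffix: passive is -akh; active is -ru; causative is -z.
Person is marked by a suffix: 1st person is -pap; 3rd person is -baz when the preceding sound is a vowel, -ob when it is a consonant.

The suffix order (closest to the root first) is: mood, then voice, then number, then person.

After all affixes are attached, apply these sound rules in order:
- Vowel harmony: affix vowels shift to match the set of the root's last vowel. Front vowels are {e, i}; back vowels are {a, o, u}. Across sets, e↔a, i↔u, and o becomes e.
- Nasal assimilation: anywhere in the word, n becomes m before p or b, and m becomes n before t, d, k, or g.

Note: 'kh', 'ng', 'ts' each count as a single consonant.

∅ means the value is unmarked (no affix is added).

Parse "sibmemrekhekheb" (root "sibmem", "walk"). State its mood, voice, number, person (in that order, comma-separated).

optative, passive, dual, 3rd person

Segment: sibmem-rakh-akh-ob.
mood: -rakh → optative.
voice: -akh → passive.
number: ∅ → dual.
person: -baz/ob → 3rd person.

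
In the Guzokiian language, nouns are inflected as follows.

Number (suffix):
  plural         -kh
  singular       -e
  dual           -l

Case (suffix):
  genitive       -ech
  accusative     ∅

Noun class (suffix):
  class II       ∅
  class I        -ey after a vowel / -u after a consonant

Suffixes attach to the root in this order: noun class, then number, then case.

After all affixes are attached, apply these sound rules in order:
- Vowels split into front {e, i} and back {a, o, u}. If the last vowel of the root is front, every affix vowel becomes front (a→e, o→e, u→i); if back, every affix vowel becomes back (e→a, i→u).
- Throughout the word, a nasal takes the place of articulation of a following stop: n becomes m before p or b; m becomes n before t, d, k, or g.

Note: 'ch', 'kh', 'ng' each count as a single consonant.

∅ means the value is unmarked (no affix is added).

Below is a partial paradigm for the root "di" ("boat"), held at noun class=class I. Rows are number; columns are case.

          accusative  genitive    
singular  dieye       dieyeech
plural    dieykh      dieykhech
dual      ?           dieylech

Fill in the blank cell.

Attach noun class class I -ey (after vowel 'i') → diey.
Attach number dual -l → dieyl.
case = accusative: zero marking, form stays dieyl.
Vowel harmony: no change.
Nasal assimilation: no change.

dieyl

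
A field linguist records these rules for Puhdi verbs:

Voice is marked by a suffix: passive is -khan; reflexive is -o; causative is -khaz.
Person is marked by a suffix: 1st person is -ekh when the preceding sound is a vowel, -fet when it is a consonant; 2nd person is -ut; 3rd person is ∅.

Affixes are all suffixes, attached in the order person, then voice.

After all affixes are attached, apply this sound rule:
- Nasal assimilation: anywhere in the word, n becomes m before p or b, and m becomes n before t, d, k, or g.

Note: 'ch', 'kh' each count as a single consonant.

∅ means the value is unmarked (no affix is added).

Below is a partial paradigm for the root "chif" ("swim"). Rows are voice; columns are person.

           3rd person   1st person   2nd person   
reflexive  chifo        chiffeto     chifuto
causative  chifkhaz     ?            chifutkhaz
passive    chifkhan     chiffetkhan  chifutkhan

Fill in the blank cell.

chiffetkhaz

Attach person 1st person -fet (after consonant 'f') → chiffet.
Attach voice causative -khaz → chiffetkhaz.
Nasal assimilation: no change.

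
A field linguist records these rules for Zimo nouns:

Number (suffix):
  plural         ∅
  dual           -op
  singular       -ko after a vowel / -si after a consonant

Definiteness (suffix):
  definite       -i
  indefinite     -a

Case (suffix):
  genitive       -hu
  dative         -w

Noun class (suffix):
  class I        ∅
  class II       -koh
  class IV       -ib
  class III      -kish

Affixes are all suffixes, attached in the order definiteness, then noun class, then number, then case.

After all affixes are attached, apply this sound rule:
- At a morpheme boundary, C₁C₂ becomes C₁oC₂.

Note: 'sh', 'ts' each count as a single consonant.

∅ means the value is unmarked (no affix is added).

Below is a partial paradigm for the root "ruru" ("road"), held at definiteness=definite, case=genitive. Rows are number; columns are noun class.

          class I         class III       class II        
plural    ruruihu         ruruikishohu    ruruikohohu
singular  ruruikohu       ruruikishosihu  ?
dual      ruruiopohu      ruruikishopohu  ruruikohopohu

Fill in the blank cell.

ruruikohosihu

Attach definiteness definite -i → rurui.
Attach noun class class II -koh → ruruikoh.
Attach number singular -si (after consonant 'h') → ruruikohsi.
Attach case genitive -hu → ruruikohsihu.
Apply epenthesis: ruruikohsihu → ruruikohosihu.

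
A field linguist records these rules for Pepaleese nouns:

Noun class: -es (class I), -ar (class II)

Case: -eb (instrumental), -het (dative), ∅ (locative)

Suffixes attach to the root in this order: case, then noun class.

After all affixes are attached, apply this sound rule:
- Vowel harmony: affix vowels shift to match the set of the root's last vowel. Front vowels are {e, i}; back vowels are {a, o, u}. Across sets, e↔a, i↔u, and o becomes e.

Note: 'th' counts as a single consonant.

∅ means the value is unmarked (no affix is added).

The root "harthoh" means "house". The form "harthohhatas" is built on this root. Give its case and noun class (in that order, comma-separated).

Segment: harthoh-het-es.
case: -het → dative.
noun class: -es → class I.

dative, class I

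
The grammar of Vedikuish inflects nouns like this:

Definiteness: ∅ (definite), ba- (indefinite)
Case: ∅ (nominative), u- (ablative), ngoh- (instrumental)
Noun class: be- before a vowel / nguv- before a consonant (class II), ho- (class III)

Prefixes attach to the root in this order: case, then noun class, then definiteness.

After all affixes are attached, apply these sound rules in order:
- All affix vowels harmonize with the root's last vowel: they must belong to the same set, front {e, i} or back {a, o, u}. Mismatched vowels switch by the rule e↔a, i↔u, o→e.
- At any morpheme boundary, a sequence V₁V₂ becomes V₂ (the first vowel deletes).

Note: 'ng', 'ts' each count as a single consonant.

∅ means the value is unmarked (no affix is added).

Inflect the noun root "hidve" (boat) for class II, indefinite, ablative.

Attach case ablative u- → uhidve.
Attach noun class class II be- (before vowel 'u') → beuhidve.
Attach definiteness indefinite ba- → babeuhidve.
Apply vowel harmony: babeuhidve → bebeihidve.
Apply vowel deletion: bebeihidve → bebihidve.

bebihidve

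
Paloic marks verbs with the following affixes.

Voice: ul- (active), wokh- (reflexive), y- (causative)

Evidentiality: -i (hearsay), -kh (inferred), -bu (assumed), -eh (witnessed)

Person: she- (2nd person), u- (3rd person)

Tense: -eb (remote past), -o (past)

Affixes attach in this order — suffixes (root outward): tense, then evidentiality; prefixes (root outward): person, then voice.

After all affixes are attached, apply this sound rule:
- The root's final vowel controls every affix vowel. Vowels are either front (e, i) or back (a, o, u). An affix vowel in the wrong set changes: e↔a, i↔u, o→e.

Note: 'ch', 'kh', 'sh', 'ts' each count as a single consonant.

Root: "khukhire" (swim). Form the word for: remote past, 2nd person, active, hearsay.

ilshekhukhireebi

Attach tense remote past -eb → khukhireeb.
Attach evidentiality hearsay -i → khukhireebi.
Attach person 2nd person she- → shekhukhireebi.
Attach voice active ul- → ulshekhukhireebi.
Apply vowel harmony: ulshekhukhireebi → ilshekhukhireebi.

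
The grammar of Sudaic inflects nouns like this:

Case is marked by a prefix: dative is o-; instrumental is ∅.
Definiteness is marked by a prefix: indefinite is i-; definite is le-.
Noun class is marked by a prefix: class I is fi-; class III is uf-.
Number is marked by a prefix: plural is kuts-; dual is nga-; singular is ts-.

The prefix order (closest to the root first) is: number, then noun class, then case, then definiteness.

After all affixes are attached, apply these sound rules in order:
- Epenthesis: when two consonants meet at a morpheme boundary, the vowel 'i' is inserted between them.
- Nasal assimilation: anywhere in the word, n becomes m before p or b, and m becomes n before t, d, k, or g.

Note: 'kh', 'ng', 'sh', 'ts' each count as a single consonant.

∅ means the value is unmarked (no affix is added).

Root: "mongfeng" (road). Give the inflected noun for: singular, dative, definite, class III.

Attach number singular ts- → tsmongfeng.
Attach noun class class III uf- → uftsmongfeng.
Attach case dative o- → ouftsmongfeng.
Attach definiteness definite le- → leouftsmongfeng.
Apply epenthesis: leouftsmongfeng → leoufitsimongfeng.
Nasal assimilation: no change.

leoufitsimongfeng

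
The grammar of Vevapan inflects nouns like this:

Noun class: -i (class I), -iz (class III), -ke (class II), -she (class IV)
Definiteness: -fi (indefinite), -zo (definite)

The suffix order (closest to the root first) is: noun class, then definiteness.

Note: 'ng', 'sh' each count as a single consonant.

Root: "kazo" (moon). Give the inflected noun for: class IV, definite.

kazoshezo

Attach noun class class IV -she → kazoshe.
Attach definiteness definite -zo → kazoshezo.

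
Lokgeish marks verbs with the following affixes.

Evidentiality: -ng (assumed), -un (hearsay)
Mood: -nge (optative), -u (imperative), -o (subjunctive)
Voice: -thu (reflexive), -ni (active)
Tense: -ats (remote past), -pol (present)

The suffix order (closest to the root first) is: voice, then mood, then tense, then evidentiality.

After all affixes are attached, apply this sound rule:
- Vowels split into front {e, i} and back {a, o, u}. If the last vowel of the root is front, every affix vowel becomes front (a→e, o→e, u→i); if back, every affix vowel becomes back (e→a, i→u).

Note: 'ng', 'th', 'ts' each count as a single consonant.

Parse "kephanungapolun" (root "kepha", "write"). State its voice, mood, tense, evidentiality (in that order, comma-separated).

active, optative, present, hearsay

Segment: kepha-ni-nge-pol-un.
voice: -ni → active.
mood: -nge → optative.
tense: -pol → present.
evidentiality: -un → hearsay.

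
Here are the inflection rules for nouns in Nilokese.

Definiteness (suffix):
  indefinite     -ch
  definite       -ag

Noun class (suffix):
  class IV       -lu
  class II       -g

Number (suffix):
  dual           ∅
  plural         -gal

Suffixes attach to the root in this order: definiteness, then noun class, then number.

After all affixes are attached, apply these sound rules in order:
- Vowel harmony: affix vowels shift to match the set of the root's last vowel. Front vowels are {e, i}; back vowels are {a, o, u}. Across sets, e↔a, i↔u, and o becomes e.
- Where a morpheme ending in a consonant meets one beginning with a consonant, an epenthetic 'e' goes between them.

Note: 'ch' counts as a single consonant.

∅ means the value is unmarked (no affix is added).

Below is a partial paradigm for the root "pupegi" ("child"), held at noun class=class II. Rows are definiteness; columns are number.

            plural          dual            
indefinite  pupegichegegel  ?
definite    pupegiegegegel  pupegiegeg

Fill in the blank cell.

pupegicheg

Attach definiteness indefinite -ch → pupegich.
Attach noun class class II -g → pupegichg.
number = dual: zero marking, form stays pupegichg.
Vowel harmony: no change.
Apply epenthesis: pupegichg → pupegicheg.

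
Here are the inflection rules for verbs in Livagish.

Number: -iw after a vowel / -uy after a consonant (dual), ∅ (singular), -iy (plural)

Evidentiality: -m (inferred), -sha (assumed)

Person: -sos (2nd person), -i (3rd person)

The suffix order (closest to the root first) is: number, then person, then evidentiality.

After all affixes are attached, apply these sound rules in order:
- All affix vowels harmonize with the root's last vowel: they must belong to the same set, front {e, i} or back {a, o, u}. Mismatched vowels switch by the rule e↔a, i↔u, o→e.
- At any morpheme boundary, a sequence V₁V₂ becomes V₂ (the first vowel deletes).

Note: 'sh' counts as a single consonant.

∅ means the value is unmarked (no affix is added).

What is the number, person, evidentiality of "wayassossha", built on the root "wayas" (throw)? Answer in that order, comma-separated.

Segment: wayas-sos-sha.
number: ∅ → singular.
person: -sos → 2nd person.
evidentiality: -sha → assumed.

singular, 2nd person, assumed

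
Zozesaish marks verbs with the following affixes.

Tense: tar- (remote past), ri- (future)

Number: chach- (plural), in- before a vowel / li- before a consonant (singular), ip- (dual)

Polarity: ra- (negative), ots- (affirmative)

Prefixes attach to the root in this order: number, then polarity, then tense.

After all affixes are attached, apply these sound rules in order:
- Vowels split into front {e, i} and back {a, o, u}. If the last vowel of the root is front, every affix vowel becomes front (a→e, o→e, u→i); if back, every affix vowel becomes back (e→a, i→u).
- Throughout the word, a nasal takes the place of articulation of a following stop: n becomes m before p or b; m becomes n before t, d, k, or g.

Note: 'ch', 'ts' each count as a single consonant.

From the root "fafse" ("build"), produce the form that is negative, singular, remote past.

Attach number singular li- (before consonant 'f') → lifafse.
Attach polarity negative ra- → ralifafse.
Attach tense remote past tar- → tarralifafse.
Apply vowel harmony: tarralifafse → terrelifafse.
Nasal assimilation: no change.

terrelifafse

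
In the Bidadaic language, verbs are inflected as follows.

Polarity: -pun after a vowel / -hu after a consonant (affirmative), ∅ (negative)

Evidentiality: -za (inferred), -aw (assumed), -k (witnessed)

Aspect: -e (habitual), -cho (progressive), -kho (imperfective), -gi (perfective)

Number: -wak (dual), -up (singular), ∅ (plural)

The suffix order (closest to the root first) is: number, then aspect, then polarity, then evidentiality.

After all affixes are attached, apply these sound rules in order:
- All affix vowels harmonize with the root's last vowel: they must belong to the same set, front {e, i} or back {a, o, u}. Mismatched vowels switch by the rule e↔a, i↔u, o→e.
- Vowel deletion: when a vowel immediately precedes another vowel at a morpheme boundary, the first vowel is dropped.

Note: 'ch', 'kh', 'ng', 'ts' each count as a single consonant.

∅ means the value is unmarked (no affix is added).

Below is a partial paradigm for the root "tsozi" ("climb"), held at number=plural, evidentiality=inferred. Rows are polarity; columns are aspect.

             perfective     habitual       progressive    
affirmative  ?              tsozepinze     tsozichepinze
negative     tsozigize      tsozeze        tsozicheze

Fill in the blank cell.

number = plural: zero marking, form stays tsozi.
Attach aspect perfective -gi → tsozigi.
Attach polarity affirmative -pun (after vowel 'i') → tsozigipun.
Attach evidentiality inferred -za → tsozigipunza.
Apply vowel harmony: tsozigipunza → tsozigipinze.
Vowel deletion: no change.

tsozigipinze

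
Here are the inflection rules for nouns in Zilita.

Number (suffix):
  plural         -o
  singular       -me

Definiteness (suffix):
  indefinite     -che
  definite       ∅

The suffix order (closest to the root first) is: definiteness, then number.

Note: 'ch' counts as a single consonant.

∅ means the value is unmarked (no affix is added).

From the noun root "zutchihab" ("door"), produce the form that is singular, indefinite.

Attach definiteness indefinite -che → zutchihabche.
Attach number singular -me → zutchihabcheme.

zutchihabcheme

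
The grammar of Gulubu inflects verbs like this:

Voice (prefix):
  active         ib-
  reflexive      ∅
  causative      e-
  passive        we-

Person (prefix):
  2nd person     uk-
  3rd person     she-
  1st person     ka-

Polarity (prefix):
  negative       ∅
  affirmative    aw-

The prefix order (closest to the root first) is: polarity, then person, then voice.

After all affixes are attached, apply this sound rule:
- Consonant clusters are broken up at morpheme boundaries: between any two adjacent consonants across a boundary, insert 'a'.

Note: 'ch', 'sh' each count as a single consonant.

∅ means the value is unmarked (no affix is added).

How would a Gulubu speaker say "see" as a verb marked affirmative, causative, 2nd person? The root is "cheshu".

Attach polarity affirmative aw- → awcheshu.
Attach person 2nd person uk- → ukawcheshu.
Attach voice causative e- → eukawcheshu.
Apply epenthesis: eukawcheshu → eukawacheshu.

eukawacheshu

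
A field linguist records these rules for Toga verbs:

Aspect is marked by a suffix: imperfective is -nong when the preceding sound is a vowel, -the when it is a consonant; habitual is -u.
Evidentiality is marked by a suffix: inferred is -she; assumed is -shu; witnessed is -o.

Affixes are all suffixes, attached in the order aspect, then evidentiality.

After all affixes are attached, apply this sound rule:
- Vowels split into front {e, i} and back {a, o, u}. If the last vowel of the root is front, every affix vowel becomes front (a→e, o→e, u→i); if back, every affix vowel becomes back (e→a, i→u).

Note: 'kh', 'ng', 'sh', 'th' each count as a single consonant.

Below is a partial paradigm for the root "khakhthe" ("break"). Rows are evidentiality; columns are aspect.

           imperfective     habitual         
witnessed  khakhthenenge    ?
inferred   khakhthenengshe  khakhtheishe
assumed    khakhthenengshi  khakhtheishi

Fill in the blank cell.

Attach aspect habitual -u → khakhtheu.
Attach evidentiality witnessed -o → khakhtheuo.
Apply vowel harmony: khakhtheuo → khakhtheie.

khakhtheie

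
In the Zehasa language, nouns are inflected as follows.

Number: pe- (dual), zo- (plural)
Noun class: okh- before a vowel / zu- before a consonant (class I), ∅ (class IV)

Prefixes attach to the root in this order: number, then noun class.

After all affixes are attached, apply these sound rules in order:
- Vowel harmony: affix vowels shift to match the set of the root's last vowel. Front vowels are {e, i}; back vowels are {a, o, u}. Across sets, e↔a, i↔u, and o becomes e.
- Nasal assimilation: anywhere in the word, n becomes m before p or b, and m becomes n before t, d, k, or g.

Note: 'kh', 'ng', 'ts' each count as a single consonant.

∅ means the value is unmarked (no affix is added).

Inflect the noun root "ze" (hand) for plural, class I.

zizeze

Attach number plural zo- → zoze.
Attach noun class class I zu- (before consonant 'z') → zuzoze.
Apply vowel harmony: zuzoze → zizeze.
Nasal assimilation: no change.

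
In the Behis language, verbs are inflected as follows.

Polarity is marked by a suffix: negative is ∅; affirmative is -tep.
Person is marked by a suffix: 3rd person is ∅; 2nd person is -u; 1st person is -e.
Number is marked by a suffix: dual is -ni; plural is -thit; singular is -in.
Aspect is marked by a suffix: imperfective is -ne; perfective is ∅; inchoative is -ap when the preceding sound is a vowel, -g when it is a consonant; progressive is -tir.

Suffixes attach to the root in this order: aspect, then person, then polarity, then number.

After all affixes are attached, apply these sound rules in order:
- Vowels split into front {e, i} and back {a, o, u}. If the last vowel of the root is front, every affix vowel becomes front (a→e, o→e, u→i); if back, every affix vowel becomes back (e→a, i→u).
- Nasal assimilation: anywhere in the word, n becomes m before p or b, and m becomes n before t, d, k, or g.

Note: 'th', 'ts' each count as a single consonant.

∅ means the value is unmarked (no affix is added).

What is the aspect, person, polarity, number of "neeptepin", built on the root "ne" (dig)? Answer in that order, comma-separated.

inchoative, 3rd person, affirmative, singular

Segment: ne-ap-tep-in.
aspect: -ap/g → inchoative.
person: ∅ → 3rd person.
polarity: -tep → affirmative.
number: -in → singular.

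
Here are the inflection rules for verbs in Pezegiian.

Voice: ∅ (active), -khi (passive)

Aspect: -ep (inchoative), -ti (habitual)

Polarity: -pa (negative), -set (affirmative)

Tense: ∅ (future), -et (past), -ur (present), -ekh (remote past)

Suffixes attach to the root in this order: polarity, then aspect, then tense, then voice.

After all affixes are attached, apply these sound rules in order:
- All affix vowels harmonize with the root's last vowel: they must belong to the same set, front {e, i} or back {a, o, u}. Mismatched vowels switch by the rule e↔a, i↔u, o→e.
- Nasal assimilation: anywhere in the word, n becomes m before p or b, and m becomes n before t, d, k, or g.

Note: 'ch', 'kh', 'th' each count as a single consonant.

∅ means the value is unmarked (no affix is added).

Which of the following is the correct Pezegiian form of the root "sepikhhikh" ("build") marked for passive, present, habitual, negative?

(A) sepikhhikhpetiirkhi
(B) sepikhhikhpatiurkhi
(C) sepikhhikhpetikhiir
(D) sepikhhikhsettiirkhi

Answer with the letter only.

Attach polarity negative -pa → sepikhhikhpa.
Attach aspect habitual -ti → sepikhhikhpati.
Attach tense present -ur → sepikhhikhpatiur.
Attach voice passive -khi → sepikhhikhpatiurkhi.
Apply vowel harmony: sepikhhikhpatiurkhi → sepikhhikhpetiirkhi.
Nasal assimilation: no change.
So the correct form is sepikhhikhpetiirkhi, option (A).
(B) sepikhhikhpatiurkhi is wrong: it fails to apply the sound rule(s).
(C) sepikhhikhpetikhiir is wrong: it has the affixes in the wrong order.
(D) sepikhhikhsettiirkhi is wrong: it uses affirmative instead of negative for polarity.

A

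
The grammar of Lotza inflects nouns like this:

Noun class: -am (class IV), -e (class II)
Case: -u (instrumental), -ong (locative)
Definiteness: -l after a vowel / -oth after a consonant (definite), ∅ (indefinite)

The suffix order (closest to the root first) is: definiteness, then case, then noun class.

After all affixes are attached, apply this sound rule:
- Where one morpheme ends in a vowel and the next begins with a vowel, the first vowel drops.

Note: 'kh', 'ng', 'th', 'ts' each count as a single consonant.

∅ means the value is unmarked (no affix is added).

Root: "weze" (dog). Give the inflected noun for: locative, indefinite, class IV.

definiteness = indefinite: zero marking, form stays weze.
Attach case locative -ong → wezeong.
Attach noun class class IV -am → wezeongam.
Apply vowel deletion: wezeongam → wezongam.

wezongam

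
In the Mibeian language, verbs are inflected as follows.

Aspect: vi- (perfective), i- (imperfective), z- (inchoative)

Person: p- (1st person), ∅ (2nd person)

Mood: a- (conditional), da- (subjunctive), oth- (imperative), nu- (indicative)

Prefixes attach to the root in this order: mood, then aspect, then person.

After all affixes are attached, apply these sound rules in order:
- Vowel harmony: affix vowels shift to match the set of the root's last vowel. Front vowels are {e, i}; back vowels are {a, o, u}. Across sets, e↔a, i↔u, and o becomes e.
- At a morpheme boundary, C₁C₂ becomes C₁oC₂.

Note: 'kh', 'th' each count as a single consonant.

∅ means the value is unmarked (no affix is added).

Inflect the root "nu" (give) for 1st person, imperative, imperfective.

Attach mood imperative oth- → othnu.
Attach aspect imperfective i- → iothnu.
Attach person 1st person p- → piothnu.
Apply vowel harmony: piothnu → puothnu.
Apply epenthesis: puothnu → puothonu.

puothonu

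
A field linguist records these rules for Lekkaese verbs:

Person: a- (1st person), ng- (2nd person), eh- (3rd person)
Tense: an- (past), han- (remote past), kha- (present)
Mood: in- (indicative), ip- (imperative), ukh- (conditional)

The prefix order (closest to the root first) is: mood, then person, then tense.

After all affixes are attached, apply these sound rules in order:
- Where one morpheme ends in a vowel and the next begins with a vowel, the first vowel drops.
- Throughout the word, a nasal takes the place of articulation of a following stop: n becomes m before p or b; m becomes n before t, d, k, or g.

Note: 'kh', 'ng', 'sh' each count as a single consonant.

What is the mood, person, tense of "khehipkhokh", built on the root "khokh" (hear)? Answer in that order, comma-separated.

imperative, 3rd person, present

Segment: kha-eh-ip-khokh.
mood: ip- → imperative.
person: eh- → 3rd person.
tense: kha- → present.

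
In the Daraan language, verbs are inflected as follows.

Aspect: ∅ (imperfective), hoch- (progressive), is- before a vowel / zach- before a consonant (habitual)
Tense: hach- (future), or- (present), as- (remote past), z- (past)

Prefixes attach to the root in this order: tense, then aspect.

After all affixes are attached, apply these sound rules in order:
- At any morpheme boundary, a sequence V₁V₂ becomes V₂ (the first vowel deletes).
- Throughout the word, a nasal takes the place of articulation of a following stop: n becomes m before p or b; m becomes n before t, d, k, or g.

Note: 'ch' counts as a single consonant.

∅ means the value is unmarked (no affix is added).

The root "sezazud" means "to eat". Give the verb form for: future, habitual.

Attach tense future hach- → hachsezazud.
Attach aspect habitual zach- (before consonant 'h') → zachhachsezazud.
Vowel deletion: no change.
Nasal assimilation: no change.

zachhachsezazud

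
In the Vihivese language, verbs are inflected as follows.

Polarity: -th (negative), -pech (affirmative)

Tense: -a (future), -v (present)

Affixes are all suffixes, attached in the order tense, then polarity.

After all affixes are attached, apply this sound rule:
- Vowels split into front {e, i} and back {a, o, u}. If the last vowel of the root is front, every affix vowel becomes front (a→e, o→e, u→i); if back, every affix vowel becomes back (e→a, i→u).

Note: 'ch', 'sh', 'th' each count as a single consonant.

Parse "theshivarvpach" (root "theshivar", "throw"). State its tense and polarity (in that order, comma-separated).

Segment: theshivar-v-pech.
tense: -v → present.
polarity: -pech → affirmative.

present, affirmative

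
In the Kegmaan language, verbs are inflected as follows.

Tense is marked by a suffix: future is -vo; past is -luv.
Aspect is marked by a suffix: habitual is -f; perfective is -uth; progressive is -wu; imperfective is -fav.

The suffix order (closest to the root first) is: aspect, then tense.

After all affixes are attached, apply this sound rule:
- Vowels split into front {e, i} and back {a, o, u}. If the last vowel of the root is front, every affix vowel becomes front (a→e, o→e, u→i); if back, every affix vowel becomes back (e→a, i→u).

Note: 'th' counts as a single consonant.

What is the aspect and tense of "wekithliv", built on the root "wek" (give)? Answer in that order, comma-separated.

Segment: wek-uth-luv.
aspect: -uth → perfective.
tense: -luv → past.

perfective, past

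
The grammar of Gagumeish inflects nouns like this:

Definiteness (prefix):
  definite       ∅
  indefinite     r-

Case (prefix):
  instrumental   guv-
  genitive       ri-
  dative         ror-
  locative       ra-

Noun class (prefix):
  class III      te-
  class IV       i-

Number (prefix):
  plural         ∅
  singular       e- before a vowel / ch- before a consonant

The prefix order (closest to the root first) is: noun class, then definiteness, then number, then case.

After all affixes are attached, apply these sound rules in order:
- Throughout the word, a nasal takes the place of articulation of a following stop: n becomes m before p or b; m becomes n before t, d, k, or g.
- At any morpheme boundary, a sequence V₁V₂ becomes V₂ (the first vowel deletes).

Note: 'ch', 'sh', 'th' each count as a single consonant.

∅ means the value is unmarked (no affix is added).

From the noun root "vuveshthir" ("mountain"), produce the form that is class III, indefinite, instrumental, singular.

Attach noun class class III te- → tevuveshthir.
Attach definiteness indefinite r- → rtevuveshthir.
Attach number singular ch- (before consonant 'r') → chrtevuveshthir.
Attach case instrumental guv- → guvchrtevuveshthir.
Nasal assimilation: no change.
Vowel deletion: no change.

guvchrtevuveshthir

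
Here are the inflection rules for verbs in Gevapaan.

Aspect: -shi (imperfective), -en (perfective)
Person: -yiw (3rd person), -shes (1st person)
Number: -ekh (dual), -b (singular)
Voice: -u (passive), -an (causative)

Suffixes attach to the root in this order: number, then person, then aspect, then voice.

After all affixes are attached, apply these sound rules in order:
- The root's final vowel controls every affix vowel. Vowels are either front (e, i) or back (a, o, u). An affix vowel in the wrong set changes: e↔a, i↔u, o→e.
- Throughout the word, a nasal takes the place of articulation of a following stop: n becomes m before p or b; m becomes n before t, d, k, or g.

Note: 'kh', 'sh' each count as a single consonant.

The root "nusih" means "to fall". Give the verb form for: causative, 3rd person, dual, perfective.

Attach number dual -ekh → nusihekh.
Attach person 3rd person -yiw → nusihekhyiw.
Attach aspect perfective -en → nusihekhyiwen.
Attach voice causative -an → nusihekhyiwenan.
Apply vowel harmony: nusihekhyiwenan → nusihekhyiwenen.
Nasal assimilation: no change.

nusihekhyiwenen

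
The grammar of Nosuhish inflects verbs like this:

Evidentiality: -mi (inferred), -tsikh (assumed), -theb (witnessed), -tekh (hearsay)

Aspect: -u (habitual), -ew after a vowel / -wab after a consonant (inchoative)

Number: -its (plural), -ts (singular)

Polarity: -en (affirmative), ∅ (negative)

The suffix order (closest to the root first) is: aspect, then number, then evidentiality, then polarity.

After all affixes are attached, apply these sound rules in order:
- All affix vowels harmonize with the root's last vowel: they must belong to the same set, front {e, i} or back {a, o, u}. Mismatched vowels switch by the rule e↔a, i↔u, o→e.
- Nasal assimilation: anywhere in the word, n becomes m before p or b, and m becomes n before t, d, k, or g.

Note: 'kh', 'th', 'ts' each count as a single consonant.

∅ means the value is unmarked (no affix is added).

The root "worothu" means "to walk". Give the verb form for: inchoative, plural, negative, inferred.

worothuawutsmu

Attach aspect inchoative -ew (after vowel 'u') → worothuew.
Attach number plural -its → worothuewits.
Attach evidentiality inferred -mi → worothuewitsmi.
polarity = negative: zero marking, form stays worothuewitsmi.
Apply vowel harmony: worothuewitsmi → worothuawutsmu.
Nasal assimilation: no change.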